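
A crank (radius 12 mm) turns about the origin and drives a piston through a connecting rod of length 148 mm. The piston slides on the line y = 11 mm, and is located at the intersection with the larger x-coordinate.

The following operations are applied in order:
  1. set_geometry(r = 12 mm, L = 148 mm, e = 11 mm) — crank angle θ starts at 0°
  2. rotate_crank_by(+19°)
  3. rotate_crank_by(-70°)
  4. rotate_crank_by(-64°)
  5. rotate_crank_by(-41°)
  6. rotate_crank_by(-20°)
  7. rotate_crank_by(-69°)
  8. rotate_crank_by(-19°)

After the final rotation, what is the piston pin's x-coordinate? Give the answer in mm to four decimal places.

146.7427

set_geometry: r = 12 mm, L = 148 mm, e = 11 mm; θ ← 0°
rotate_crank_by(+19°): θ ← 0° +19° = 19°
rotate_crank_by(-70°): θ ← 19° -70° = -51°
rotate_crank_by(-64°): θ ← -51° -64° = -115°
rotate_crank_by(-41°): θ ← -115° -41° = -156°
rotate_crank_by(-20°): θ ← -156° -20° = -176°
rotate_crank_by(-69°): θ ← -176° -69° = -245°
rotate_crank_by(-19°): θ ← -245° -19° = -264°
crank pin P = (r cos θ, r sin θ) = (-1.254342, 11.934263)
h = r sin θ − e = 11.934263 − 11 = 0.934263
x = r cos θ + √(L² − h²) = -1.254342 + √(21904.0 − 0.8728) = -1.254342 + 147.997051 = 146.742710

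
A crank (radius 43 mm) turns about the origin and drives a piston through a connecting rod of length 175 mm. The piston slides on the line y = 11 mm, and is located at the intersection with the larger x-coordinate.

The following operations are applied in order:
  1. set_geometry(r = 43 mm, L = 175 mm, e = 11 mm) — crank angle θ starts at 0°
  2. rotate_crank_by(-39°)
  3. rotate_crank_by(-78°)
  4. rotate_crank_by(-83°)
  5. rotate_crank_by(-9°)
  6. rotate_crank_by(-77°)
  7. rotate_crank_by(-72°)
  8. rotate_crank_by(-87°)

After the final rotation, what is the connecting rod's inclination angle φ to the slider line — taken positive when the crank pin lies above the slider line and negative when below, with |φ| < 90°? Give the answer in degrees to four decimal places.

set_geometry: r = 43 mm, L = 175 mm, e = 11 mm; θ ← 0°
rotate_crank_by(-39°): θ ← 0° -39° = -39°
rotate_crank_by(-78°): θ ← -39° -78° = -117°
rotate_crank_by(-83°): θ ← -117° -83° = -200°
rotate_crank_by(-9°): θ ← -200° -9° = -209°
rotate_crank_by(-77°): θ ← -209° -77° = -286°
rotate_crank_by(-72°): θ ← -286° -72° = -358°
rotate_crank_by(-87°): θ ← -358° -87° = -445°
crank pin P = (r cos θ, r sin θ) = (3.747697, -42.836372)
h = r sin θ − e = -42.836372 − 11 = -53.836372
sin φ = h / L = -53.836372 / 175 = -0.30763641
φ = arcsin(-0.30763641) = -17.916847°

-17.9168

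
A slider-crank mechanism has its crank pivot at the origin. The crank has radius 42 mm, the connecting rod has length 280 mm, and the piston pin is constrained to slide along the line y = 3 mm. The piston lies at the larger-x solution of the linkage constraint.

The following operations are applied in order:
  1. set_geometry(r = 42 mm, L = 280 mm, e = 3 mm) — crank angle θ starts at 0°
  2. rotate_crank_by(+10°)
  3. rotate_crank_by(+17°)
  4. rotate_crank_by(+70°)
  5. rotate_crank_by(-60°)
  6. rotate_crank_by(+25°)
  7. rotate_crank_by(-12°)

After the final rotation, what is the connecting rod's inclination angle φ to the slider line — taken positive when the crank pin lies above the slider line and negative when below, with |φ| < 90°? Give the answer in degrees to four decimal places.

set_geometry: r = 42 mm, L = 280 mm, e = 3 mm; θ ← 0°
rotate_crank_by(+10°): θ ← 0° +10° = 10°
rotate_crank_by(+17°): θ ← 10° +17° = 27°
rotate_crank_by(+70°): θ ← 27° +70° = 97°
rotate_crank_by(-60°): θ ← 97° -60° = 37°
rotate_crank_by(+25°): θ ← 37° +25° = 62°
rotate_crank_by(-12°): θ ← 62° -12° = 50°
crank pin P = (r cos θ, r sin θ) = (26.997080, 32.173867)
h = r sin θ − e = 32.173867 − 3 = 29.173867
sin φ = h / L = 29.173867 / 280 = 0.10419238
φ = arcsin(0.10419238) = 5.980638°

5.9806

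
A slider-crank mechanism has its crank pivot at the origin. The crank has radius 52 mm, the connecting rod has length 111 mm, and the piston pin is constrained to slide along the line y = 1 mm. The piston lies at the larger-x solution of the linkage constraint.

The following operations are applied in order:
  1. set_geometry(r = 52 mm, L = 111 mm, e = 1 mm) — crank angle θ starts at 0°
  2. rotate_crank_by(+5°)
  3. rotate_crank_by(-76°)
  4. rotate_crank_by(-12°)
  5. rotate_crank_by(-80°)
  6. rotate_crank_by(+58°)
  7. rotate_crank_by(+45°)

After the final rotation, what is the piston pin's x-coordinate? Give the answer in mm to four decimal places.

set_geometry: r = 52 mm, L = 111 mm, e = 1 mm; θ ← 0°
rotate_crank_by(+5°): θ ← 0° +5° = 5°
rotate_crank_by(-76°): θ ← 5° -76° = -71°
rotate_crank_by(-12°): θ ← -71° -12° = -83°
rotate_crank_by(-80°): θ ← -83° -80° = -163°
rotate_crank_by(+58°): θ ← -163° +58° = -105°
rotate_crank_by(+45°): θ ← -105° +45° = -60°
crank pin P = (r cos θ, r sin θ) = (26.000000, -45.033321)
h = r sin θ − e = -45.033321 − 1 = -46.033321
x = r cos θ + √(L² − h²) = 26.000000 + √(12321.0 − 2119.0666) = 26.000000 + 101.004620 = 127.004620

127.0046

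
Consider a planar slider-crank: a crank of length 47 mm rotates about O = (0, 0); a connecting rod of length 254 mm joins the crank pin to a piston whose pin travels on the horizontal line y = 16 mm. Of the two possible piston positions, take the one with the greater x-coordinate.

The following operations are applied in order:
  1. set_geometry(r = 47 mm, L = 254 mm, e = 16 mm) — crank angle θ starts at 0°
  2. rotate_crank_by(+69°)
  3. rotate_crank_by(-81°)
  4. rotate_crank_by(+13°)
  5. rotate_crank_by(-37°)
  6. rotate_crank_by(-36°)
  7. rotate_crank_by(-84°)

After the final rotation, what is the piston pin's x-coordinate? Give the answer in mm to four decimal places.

set_geometry: r = 47 mm, L = 254 mm, e = 16 mm; θ ← 0°
rotate_crank_by(+69°): θ ← 0° +69° = 69°
rotate_crank_by(-81°): θ ← 69° -81° = -12°
rotate_crank_by(+13°): θ ← -12° +13° = 1°
rotate_crank_by(-37°): θ ← 1° -37° = -36°
rotate_crank_by(-36°): θ ← -36° -36° = -72°
rotate_crank_by(-84°): θ ← -72° -84° = -156°
crank pin P = (r cos θ, r sin θ) = (-42.936637, -19.116622)
h = r sin θ − e = -19.116622 − 16 = -35.116622
x = r cos θ + √(L² − h²) = -42.936637 + √(64516.0 − 1233.1772) = -42.936637 + 251.560774 = 208.624137

208.6241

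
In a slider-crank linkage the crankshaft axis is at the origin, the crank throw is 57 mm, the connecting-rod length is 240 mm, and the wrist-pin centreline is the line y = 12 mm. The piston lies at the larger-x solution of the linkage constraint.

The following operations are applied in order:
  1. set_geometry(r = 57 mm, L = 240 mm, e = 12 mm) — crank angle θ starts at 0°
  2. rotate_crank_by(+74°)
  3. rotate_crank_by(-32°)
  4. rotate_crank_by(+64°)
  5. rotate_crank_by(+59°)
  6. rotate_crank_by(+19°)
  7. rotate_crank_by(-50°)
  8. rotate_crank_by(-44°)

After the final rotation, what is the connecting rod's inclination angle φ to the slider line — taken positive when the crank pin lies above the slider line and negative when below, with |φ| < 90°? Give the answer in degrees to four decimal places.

set_geometry: r = 57 mm, L = 240 mm, e = 12 mm; θ ← 0°
rotate_crank_by(+74°): θ ← 0° +74° = 74°
rotate_crank_by(-32°): θ ← 74° -32° = 42°
rotate_crank_by(+64°): θ ← 42° +64° = 106°
rotate_crank_by(+59°): θ ← 106° +59° = 165°
rotate_crank_by(+19°): θ ← 165° +19° = 184°
rotate_crank_by(-50°): θ ← 184° -50° = 134°
rotate_crank_by(-44°): θ ← 134° -44° = 90°
crank pin P = (r cos θ, r sin θ) = (0.000000, 57.000000)
h = r sin θ − e = 57.000000 − 12 = 45.000000
sin φ = h / L = 45.000000 / 240 = 0.18750000
φ = arcsin(0.18750000) = 10.806923°

10.8069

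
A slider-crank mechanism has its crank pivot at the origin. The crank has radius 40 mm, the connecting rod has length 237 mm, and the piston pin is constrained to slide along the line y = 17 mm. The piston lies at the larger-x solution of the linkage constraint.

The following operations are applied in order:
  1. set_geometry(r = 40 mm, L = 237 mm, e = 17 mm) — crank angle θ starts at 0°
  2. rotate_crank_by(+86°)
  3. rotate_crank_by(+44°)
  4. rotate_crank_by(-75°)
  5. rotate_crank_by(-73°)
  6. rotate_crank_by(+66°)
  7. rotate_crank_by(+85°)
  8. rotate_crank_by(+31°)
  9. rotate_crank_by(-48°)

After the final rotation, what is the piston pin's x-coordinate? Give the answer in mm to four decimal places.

set_geometry: r = 40 mm, L = 237 mm, e = 17 mm; θ ← 0°
rotate_crank_by(+86°): θ ← 0° +86° = 86°
rotate_crank_by(+44°): θ ← 86° +44° = 130°
rotate_crank_by(-75°): θ ← 130° -75° = 55°
rotate_crank_by(-73°): θ ← 55° -73° = -18°
rotate_crank_by(+66°): θ ← -18° +66° = 48°
rotate_crank_by(+85°): θ ← 48° +85° = 133°
rotate_crank_by(+31°): θ ← 133° +31° = 164°
rotate_crank_by(-48°): θ ← 164° -48° = 116°
crank pin P = (r cos θ, r sin θ) = (-17.534846, 35.951762)
h = r sin θ − e = 35.951762 − 17 = 18.951762
x = r cos θ + √(L² − h²) = -17.534846 + √(56169.0 − 359.1693) = -17.534846 + 236.241044 = 218.706198

218.7062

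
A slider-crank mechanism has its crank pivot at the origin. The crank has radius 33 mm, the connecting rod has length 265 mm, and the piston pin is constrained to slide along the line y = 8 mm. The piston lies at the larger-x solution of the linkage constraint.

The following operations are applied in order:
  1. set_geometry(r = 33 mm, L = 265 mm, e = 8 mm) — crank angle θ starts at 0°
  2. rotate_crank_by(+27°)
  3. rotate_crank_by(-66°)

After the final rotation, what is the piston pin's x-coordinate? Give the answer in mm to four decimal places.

289.0797

set_geometry: r = 33 mm, L = 265 mm, e = 8 mm; θ ← 0°
rotate_crank_by(+27°): θ ← 0° +27° = 27°
rotate_crank_by(-66°): θ ← 27° -66° = -39°
crank pin P = (r cos θ, r sin θ) = (25.645817, -20.767573)
h = r sin θ − e = -20.767573 − 8 = -28.767573
x = r cos θ + √(L² − h²) = 25.645817 + √(70225.0 − 827.5733) = 25.645817 + 263.433913 = 289.079730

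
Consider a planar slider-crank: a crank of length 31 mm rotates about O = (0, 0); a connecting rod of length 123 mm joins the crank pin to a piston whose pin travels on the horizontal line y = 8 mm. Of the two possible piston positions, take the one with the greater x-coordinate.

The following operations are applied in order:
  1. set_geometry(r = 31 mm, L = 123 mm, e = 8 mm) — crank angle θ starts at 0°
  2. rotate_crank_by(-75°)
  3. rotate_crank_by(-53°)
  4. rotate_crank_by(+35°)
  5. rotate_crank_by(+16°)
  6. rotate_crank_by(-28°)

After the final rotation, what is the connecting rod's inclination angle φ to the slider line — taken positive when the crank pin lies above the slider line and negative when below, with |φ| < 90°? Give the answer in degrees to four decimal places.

-17.9680

set_geometry: r = 31 mm, L = 123 mm, e = 8 mm; θ ← 0°
rotate_crank_by(-75°): θ ← 0° -75° = -75°
rotate_crank_by(-53°): θ ← -75° -53° = -128°
rotate_crank_by(+35°): θ ← -128° +35° = -93°
rotate_crank_by(+16°): θ ← -93° +16° = -77°
rotate_crank_by(-28°): θ ← -77° -28° = -105°
crank pin P = (r cos θ, r sin θ) = (-8.023390, -29.943701)
h = r sin θ − e = -29.943701 − 8 = -37.943701
sin φ = h / L = -37.943701 / 123 = -0.30848537
φ = arcsin(-0.30848537) = -17.967976°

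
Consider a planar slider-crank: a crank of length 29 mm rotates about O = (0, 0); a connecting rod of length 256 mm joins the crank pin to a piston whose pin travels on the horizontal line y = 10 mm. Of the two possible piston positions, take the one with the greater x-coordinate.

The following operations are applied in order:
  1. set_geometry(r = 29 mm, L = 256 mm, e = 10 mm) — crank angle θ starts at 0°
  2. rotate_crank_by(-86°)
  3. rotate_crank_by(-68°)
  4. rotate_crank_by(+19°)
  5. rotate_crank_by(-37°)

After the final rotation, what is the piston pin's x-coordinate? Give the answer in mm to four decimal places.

226.8972

set_geometry: r = 29 mm, L = 256 mm, e = 10 mm; θ ← 0°
rotate_crank_by(-86°): θ ← 0° -86° = -86°
rotate_crank_by(-68°): θ ← -86° -68° = -154°
rotate_crank_by(+19°): θ ← -154° +19° = -135°
rotate_crank_by(-37°): θ ← -135° -37° = -172°
crank pin P = (r cos θ, r sin θ) = (-28.717774, -4.036020)
h = r sin θ − e = -4.036020 − 10 = -14.036020
x = r cos θ + √(L² − h²) = -28.717774 + √(65536.0 − 197.0099) = -28.717774 + 255.614926 = 226.897152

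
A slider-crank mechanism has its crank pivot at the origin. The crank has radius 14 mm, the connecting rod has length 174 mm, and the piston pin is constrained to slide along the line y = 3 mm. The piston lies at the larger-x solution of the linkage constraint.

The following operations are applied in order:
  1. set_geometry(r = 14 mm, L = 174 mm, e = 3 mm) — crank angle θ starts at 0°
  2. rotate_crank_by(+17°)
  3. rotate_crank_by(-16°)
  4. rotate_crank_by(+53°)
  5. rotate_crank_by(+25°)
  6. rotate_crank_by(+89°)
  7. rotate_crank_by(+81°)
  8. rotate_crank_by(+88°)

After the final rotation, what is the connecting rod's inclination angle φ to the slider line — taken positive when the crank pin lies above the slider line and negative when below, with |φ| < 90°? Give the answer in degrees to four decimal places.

set_geometry: r = 14 mm, L = 174 mm, e = 3 mm; θ ← 0°
rotate_crank_by(+17°): θ ← 0° +17° = 17°
rotate_crank_by(-16°): θ ← 17° -16° = 1°
rotate_crank_by(+53°): θ ← 1° +53° = 54°
rotate_crank_by(+25°): θ ← 54° +25° = 79°
rotate_crank_by(+89°): θ ← 79° +89° = 168°
rotate_crank_by(+81°): θ ← 168° +81° = 249°
rotate_crank_by(+88°): θ ← 249° +88° = 337°
crank pin P = (r cos θ, r sin θ) = (12.887068, -5.470236)
h = r sin θ − e = -5.470236 − 3 = -8.470236
sin φ = h / L = -8.470236 / 174 = -0.04867952
φ = arcsin(-0.04867952) = -2.790234°

-2.7902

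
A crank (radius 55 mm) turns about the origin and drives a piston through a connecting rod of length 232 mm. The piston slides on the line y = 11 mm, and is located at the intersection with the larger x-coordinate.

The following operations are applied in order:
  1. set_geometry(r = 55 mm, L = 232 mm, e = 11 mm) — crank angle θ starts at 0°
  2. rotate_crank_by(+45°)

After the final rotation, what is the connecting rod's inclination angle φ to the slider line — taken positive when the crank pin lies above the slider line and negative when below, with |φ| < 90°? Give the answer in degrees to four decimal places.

6.9048

set_geometry: r = 55 mm, L = 232 mm, e = 11 mm; θ ← 0°
rotate_crank_by(+45°): θ ← 0° +45° = 45°
crank pin P = (r cos θ, r sin θ) = (38.890873, 38.890873)
h = r sin θ − e = 38.890873 − 11 = 27.890873
sin φ = h / L = 27.890873 / 232 = 0.12021928
φ = arcsin(0.12021928) = 6.904758°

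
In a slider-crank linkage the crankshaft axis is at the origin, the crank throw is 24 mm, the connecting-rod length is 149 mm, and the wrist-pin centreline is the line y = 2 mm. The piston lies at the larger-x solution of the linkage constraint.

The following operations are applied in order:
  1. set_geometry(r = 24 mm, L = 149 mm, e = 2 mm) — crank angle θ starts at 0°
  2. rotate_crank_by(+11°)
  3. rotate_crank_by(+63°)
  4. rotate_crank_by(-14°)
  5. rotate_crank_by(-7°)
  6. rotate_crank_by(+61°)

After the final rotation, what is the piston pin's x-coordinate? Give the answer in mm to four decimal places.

137.9001

set_geometry: r = 24 mm, L = 149 mm, e = 2 mm; θ ← 0°
rotate_crank_by(+11°): θ ← 0° +11° = 11°
rotate_crank_by(+63°): θ ← 11° +63° = 74°
rotate_crank_by(-14°): θ ← 74° -14° = 60°
rotate_crank_by(-7°): θ ← 60° -7° = 53°
rotate_crank_by(+61°): θ ← 53° +61° = 114°
crank pin P = (r cos θ, r sin θ) = (-9.761679, 21.925091)
h = r sin θ − e = 21.925091 − 2 = 19.925091
x = r cos θ + √(L² − h²) = -9.761679 + √(22201.0 − 397.0093) = -9.761679 + 147.661744 = 137.900065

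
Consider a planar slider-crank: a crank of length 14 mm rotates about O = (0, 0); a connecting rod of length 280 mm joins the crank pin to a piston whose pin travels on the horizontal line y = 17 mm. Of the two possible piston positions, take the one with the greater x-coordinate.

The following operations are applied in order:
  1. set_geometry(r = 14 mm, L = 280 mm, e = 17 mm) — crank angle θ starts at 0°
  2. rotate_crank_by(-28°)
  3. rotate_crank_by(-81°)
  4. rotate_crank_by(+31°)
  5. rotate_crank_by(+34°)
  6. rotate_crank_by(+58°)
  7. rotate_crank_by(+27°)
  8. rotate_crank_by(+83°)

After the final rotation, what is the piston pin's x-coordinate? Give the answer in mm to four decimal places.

272.1193

set_geometry: r = 14 mm, L = 280 mm, e = 17 mm; θ ← 0°
rotate_crank_by(-28°): θ ← 0° -28° = -28°
rotate_crank_by(-81°): θ ← -28° -81° = -109°
rotate_crank_by(+31°): θ ← -109° +31° = -78°
rotate_crank_by(+34°): θ ← -78° +34° = -44°
rotate_crank_by(+58°): θ ← -44° +58° = 14°
rotate_crank_by(+27°): θ ← 14° +27° = 41°
rotate_crank_by(+83°): θ ← 41° +83° = 124°
crank pin P = (r cos θ, r sin θ) = (-7.828701, 11.606526)
h = r sin θ − e = 11.606526 − 17 = -5.393474
x = r cos θ + √(L² − h²) = -7.828701 + √(78400.0 − 29.0896) = -7.828701 + 279.948050 = 272.119349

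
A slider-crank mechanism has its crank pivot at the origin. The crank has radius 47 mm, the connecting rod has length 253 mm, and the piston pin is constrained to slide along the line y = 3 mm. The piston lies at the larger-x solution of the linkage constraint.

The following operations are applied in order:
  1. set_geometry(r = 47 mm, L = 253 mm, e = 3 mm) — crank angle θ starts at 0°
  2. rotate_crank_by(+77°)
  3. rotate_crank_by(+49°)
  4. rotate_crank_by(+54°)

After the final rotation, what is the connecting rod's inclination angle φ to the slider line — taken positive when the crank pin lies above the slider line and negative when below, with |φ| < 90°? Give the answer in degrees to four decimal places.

-0.6794

set_geometry: r = 47 mm, L = 253 mm, e = 3 mm; θ ← 0°
rotate_crank_by(+77°): θ ← 0° +77° = 77°
rotate_crank_by(+49°): θ ← 77° +49° = 126°
rotate_crank_by(+54°): θ ← 126° +54° = 180°
crank pin P = (r cos θ, r sin θ) = (-47.000000, 0.000000)
h = r sin θ − e = 0.000000 − 3 = -3.000000
sin φ = h / L = -3.000000 / 253 = -0.01185771
φ = arcsin(-0.01185771) = -0.679413°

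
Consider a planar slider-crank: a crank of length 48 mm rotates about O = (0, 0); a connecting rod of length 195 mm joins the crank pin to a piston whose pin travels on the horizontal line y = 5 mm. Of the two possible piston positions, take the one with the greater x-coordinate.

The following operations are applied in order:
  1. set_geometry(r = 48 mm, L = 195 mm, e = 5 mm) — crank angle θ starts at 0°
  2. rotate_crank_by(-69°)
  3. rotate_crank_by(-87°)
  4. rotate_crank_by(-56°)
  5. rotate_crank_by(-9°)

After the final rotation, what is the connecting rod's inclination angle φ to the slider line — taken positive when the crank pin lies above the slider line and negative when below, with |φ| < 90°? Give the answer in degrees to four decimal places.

7.8078

set_geometry: r = 48 mm, L = 195 mm, e = 5 mm; θ ← 0°
rotate_crank_by(-69°): θ ← 0° -69° = -69°
rotate_crank_by(-87°): θ ← -69° -87° = -156°
rotate_crank_by(-56°): θ ← -156° -56° = -212°
rotate_crank_by(-9°): θ ← -212° -9° = -221°
crank pin P = (r cos θ, r sin θ) = (-36.226060, 31.490833)
h = r sin θ − e = 31.490833 − 5 = 26.490833
sin φ = h / L = 26.490833 / 195 = 0.13585043
φ = arcsin(0.13585043) = 7.807799°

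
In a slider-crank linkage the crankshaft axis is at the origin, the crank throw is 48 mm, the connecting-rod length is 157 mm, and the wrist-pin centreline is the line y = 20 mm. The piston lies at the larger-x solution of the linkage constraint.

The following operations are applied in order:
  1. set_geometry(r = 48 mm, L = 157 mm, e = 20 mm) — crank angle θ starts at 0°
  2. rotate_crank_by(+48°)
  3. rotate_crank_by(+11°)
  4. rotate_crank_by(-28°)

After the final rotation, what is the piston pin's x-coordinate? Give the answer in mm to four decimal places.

198.0730

set_geometry: r = 48 mm, L = 157 mm, e = 20 mm; θ ← 0°
rotate_crank_by(+48°): θ ← 0° +48° = 48°
rotate_crank_by(+11°): θ ← 48° +11° = 59°
rotate_crank_by(-28°): θ ← 59° -28° = 31°
crank pin P = (r cos θ, r sin θ) = (41.144030, 24.721828)
h = r sin θ − e = 24.721828 − 20 = 4.721828
x = r cos θ + √(L² − h²) = 41.144030 + √(24649.0 − 22.2957) = 41.144030 + 156.928979 = 198.073009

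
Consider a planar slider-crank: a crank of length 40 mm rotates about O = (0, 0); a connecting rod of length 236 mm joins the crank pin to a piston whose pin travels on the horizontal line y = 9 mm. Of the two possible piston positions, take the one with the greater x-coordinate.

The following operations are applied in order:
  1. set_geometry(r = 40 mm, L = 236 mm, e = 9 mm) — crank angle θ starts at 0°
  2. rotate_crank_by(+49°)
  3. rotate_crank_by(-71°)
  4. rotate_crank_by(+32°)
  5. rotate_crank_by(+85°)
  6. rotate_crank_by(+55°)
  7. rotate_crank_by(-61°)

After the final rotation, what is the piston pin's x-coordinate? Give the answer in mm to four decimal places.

234.6540

set_geometry: r = 40 mm, L = 236 mm, e = 9 mm; θ ← 0°
rotate_crank_by(+49°): θ ← 0° +49° = 49°
rotate_crank_by(-71°): θ ← 49° -71° = -22°
rotate_crank_by(+32°): θ ← -22° +32° = 10°
rotate_crank_by(+85°): θ ← 10° +85° = 95°
rotate_crank_by(+55°): θ ← 95° +55° = 150°
rotate_crank_by(-61°): θ ← 150° -61° = 89°
crank pin P = (r cos θ, r sin θ) = (0.698096, 39.993908)
h = r sin θ − e = 39.993908 − 9 = 30.993908
x = r cos θ + √(L² − h²) = 0.698096 + √(55696.0 − 960.6223) = 0.698096 + 233.955931 = 234.654027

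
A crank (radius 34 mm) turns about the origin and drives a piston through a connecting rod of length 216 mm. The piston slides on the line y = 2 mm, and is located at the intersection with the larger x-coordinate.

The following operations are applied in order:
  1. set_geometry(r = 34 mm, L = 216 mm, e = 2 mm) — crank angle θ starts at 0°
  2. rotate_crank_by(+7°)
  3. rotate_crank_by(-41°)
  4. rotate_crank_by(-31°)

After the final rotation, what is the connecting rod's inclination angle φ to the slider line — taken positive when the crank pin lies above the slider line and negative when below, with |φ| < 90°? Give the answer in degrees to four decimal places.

set_geometry: r = 34 mm, L = 216 mm, e = 2 mm; θ ← 0°
rotate_crank_by(+7°): θ ← 0° +7° = 7°
rotate_crank_by(-41°): θ ← 7° -41° = -34°
rotate_crank_by(-31°): θ ← -34° -31° = -65°
crank pin P = (r cos θ, r sin θ) = (14.369021, -30.814465)
h = r sin θ − e = -30.814465 − 2 = -32.814465
sin φ = h / L = -32.814465 / 216 = -0.15191882
φ = arcsin(-0.15191882) = -8.738141°

-8.7381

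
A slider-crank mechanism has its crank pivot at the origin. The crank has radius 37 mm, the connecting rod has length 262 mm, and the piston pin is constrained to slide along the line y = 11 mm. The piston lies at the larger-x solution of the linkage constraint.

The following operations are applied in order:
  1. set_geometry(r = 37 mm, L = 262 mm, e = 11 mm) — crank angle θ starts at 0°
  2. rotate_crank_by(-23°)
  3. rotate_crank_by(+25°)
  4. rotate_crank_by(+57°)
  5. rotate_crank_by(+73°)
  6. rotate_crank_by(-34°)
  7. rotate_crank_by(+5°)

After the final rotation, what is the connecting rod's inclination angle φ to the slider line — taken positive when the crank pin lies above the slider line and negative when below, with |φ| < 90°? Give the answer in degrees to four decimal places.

set_geometry: r = 37 mm, L = 262 mm, e = 11 mm; θ ← 0°
rotate_crank_by(-23°): θ ← 0° -23° = -23°
rotate_crank_by(+25°): θ ← -23° +25° = 2°
rotate_crank_by(+57°): θ ← 2° +57° = 59°
rotate_crank_by(+73°): θ ← 59° +73° = 132°
rotate_crank_by(-34°): θ ← 132° -34° = 98°
rotate_crank_by(+5°): θ ← 98° +5° = 103°
crank pin P = (r cos θ, r sin θ) = (-8.323189, 36.051692)
h = r sin θ − e = 36.051692 − 11 = 25.051692
sin φ = h / L = 25.051692 / 262 = 0.09561715
φ = arcsin(0.09561715) = 5.486841°

5.4868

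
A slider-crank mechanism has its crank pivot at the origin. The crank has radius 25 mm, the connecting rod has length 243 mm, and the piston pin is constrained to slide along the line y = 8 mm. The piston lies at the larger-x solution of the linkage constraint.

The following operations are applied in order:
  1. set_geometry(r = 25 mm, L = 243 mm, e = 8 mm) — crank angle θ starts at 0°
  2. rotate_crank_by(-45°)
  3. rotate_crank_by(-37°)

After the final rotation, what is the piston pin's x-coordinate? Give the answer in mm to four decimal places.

244.2614

set_geometry: r = 25 mm, L = 243 mm, e = 8 mm; θ ← 0°
rotate_crank_by(-45°): θ ← 0° -45° = -45°
rotate_crank_by(-37°): θ ← -45° -37° = -82°
crank pin P = (r cos θ, r sin θ) = (3.479328, -24.756702)
h = r sin θ − e = -24.756702 − 8 = -32.756702
x = r cos θ + √(L² − h²) = 3.479328 + √(59049.0 − 1073.0015) = 3.479328 + 240.782056 = 244.261384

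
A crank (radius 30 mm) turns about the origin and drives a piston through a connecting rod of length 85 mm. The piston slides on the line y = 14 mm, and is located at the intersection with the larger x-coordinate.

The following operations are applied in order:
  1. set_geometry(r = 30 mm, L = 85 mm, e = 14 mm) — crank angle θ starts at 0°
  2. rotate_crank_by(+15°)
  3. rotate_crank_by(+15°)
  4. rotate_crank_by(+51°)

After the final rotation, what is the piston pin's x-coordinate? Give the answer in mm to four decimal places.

88.2435

set_geometry: r = 30 mm, L = 85 mm, e = 14 mm; θ ← 0°
rotate_crank_by(+15°): θ ← 0° +15° = 15°
rotate_crank_by(+15°): θ ← 15° +15° = 30°
rotate_crank_by(+51°): θ ← 30° +51° = 81°
crank pin P = (r cos θ, r sin θ) = (4.693034, 29.630650)
h = r sin θ − e = 29.630650 − 14 = 15.630650
x = r cos θ + √(L² − h²) = 4.693034 + √(7225.0 − 244.3172) = 4.693034 + 83.550480 = 88.243514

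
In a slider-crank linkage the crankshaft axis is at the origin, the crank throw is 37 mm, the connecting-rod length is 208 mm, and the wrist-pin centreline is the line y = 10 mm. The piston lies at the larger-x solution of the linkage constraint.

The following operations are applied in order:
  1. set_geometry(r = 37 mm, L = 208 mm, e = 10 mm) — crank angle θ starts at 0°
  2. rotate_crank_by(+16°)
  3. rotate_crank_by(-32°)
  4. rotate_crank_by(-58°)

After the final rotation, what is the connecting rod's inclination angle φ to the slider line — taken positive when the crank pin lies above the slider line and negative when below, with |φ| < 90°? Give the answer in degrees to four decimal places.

set_geometry: r = 37 mm, L = 208 mm, e = 10 mm; θ ← 0°
rotate_crank_by(+16°): θ ← 0° +16° = 16°
rotate_crank_by(-32°): θ ← 16° -32° = -16°
rotate_crank_by(-58°): θ ← -16° -58° = -74°
crank pin P = (r cos θ, r sin θ) = (10.198582, -35.566683)
h = r sin θ − e = -35.566683 − 10 = -45.566683
sin φ = h / L = -45.566683 / 208 = -0.21907059
φ = arcsin(-0.21907059) = -12.654450°

-12.6545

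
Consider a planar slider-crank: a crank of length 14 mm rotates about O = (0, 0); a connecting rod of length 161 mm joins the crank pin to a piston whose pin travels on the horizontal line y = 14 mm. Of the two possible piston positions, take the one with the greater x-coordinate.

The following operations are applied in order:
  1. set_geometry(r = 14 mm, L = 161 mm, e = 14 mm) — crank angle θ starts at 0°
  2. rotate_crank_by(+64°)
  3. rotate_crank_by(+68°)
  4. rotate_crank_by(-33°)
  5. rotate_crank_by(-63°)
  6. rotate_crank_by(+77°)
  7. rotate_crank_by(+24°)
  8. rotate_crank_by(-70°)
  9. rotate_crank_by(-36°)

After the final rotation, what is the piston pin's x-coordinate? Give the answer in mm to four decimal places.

set_geometry: r = 14 mm, L = 161 mm, e = 14 mm; θ ← 0°
rotate_crank_by(+64°): θ ← 0° +64° = 64°
rotate_crank_by(+68°): θ ← 64° +68° = 132°
rotate_crank_by(-33°): θ ← 132° -33° = 99°
rotate_crank_by(-63°): θ ← 99° -63° = 36°
rotate_crank_by(+77°): θ ← 36° +77° = 113°
rotate_crank_by(+24°): θ ← 113° +24° = 137°
rotate_crank_by(-70°): θ ← 137° -70° = 67°
rotate_crank_by(-36°): θ ← 67° -36° = 31°
crank pin P = (r cos θ, r sin θ) = (12.000342, 7.210533)
h = r sin θ − e = 7.210533 − 14 = -6.789467
x = r cos θ + √(L² − h²) = 12.000342 + √(25921.0 − 46.0969) = 12.000342 + 160.856778 = 172.857121

172.8571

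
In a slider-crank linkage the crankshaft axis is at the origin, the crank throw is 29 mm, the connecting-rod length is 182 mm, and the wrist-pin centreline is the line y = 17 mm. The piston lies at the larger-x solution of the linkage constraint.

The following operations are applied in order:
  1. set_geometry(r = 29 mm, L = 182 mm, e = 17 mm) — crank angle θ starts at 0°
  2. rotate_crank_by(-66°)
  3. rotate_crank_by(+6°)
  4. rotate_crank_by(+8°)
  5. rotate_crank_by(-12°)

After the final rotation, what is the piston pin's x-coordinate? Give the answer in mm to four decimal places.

189.5443

set_geometry: r = 29 mm, L = 182 mm, e = 17 mm; θ ← 0°
rotate_crank_by(-66°): θ ← 0° -66° = -66°
rotate_crank_by(+6°): θ ← -66° +6° = -60°
rotate_crank_by(+8°): θ ← -60° +8° = -52°
rotate_crank_by(-12°): θ ← -52° -12° = -64°
crank pin P = (r cos θ, r sin θ) = (12.712763, -26.065027)
h = r sin θ − e = -26.065027 − 17 = -43.065027
x = r cos θ + √(L² − h²) = 12.712763 + √(33124.0 − 1854.5966) = 12.712763 + 176.831568 = 189.544331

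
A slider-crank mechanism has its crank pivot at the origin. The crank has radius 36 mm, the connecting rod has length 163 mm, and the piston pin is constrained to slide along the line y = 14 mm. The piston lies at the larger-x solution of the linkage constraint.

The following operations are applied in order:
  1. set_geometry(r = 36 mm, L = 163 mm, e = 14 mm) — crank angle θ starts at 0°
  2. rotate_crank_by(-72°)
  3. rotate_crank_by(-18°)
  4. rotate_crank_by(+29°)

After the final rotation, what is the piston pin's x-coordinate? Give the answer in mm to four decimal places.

set_geometry: r = 36 mm, L = 163 mm, e = 14 mm; θ ← 0°
rotate_crank_by(-72°): θ ← 0° -72° = -72°
rotate_crank_by(-18°): θ ← -72° -18° = -90°
rotate_crank_by(+29°): θ ← -90° +29° = -61°
crank pin P = (r cos θ, r sin θ) = (17.453146, -31.486309)
h = r sin θ − e = -31.486309 − 14 = -45.486309
x = r cos θ + √(L² − h²) = 17.453146 + √(26569.0 − 2069.0043) = 17.453146 + 156.524745 = 173.977891

173.9779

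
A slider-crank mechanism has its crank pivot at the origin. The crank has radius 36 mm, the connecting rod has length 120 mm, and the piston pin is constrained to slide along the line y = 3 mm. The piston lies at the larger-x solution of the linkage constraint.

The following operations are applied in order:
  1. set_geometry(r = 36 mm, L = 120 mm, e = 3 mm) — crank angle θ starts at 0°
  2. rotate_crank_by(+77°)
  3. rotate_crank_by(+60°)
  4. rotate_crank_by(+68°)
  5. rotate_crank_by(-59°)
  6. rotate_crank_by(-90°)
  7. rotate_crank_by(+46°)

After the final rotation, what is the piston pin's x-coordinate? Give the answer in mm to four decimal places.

set_geometry: r = 36 mm, L = 120 mm, e = 3 mm; θ ← 0°
rotate_crank_by(+77°): θ ← 0° +77° = 77°
rotate_crank_by(+60°): θ ← 77° +60° = 137°
rotate_crank_by(+68°): θ ← 137° +68° = 205°
rotate_crank_by(-59°): θ ← 205° -59° = 146°
rotate_crank_by(-90°): θ ← 146° -90° = 56°
rotate_crank_by(+46°): θ ← 56° +46° = 102°
crank pin P = (r cos θ, r sin θ) = (-7.484821, 35.213314)
h = r sin θ − e = 35.213314 − 3 = 32.213314
x = r cos θ + √(L² − h²) = -7.484821 + √(14400.0 − 1037.6976) = -7.484821 + 115.595426 = 108.110605

108.1106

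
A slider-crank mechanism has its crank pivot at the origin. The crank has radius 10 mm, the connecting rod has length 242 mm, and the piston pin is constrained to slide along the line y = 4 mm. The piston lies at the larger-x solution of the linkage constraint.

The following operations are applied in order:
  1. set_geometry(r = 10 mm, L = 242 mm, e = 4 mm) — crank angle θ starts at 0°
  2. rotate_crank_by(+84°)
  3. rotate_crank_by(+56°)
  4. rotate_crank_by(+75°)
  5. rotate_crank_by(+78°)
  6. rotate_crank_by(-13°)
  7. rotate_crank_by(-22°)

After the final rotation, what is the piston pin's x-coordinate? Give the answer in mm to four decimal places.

set_geometry: r = 10 mm, L = 242 mm, e = 4 mm; θ ← 0°
rotate_crank_by(+84°): θ ← 0° +84° = 84°
rotate_crank_by(+56°): θ ← 84° +56° = 140°
rotate_crank_by(+75°): θ ← 140° +75° = 215°
rotate_crank_by(+78°): θ ← 215° +78° = 293°
rotate_crank_by(-13°): θ ← 293° -13° = 280°
rotate_crank_by(-22°): θ ← 280° -22° = 258°
crank pin P = (r cos θ, r sin θ) = (-2.079117, -9.781476)
h = r sin θ − e = -9.781476 − 4 = -13.781476
x = r cos θ + √(L² − h²) = -2.079117 + √(58564.0 − 189.9291) = -2.079117 + 241.607266 = 239.528149

239.5281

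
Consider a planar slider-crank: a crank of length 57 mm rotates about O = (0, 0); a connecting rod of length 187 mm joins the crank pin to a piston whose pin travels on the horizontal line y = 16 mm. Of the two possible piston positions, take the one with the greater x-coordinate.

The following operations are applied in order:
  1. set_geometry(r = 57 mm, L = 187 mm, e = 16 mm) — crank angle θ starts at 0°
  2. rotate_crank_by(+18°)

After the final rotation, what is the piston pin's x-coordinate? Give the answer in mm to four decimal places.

241.2033

set_geometry: r = 57 mm, L = 187 mm, e = 16 mm; θ ← 0°
rotate_crank_by(+18°): θ ← 0° +18° = 18°
crank pin P = (r cos θ, r sin θ) = (54.210221, 17.613969)
h = r sin θ − e = 17.613969 − 16 = 1.613969
x = r cos θ + √(L² − h²) = 54.210221 + √(34969.0 − 2.6049) = 54.210221 + 186.993035 = 241.203256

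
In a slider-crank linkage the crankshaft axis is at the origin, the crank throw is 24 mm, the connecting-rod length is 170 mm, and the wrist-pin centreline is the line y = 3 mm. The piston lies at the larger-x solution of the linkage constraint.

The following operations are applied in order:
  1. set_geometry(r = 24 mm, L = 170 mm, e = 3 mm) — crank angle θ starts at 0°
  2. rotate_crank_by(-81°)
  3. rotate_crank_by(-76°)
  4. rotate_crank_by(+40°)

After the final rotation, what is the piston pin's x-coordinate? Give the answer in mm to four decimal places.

set_geometry: r = 24 mm, L = 170 mm, e = 3 mm; θ ← 0°
rotate_crank_by(-81°): θ ← 0° -81° = -81°
rotate_crank_by(-76°): θ ← -81° -76° = -157°
rotate_crank_by(+40°): θ ← -157° +40° = -117°
crank pin P = (r cos θ, r sin θ) = (-10.895772, -21.384157)
h = r sin θ − e = -21.384157 − 3 = -24.384157
x = r cos θ + √(L² − h²) = -10.895772 + √(28900.0 − 594.5871) = -10.895772 + 168.242126 = 157.346354

157.3464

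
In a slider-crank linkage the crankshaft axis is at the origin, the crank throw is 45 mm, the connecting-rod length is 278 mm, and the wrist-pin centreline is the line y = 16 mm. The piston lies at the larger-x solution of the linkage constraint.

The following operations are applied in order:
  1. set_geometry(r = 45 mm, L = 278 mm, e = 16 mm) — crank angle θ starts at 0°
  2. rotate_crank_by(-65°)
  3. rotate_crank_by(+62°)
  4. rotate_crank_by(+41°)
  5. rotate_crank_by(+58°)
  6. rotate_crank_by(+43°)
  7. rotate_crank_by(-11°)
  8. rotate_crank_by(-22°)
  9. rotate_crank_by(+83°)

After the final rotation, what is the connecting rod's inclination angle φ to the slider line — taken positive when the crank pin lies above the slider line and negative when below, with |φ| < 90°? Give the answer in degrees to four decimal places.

-4.7539

set_geometry: r = 45 mm, L = 278 mm, e = 16 mm; θ ← 0°
rotate_crank_by(-65°): θ ← 0° -65° = -65°
rotate_crank_by(+62°): θ ← -65° +62° = -3°
rotate_crank_by(+41°): θ ← -3° +41° = 38°
rotate_crank_by(+58°): θ ← 38° +58° = 96°
rotate_crank_by(+43°): θ ← 96° +43° = 139°
rotate_crank_by(-11°): θ ← 139° -11° = 128°
rotate_crank_by(-22°): θ ← 128° -22° = 106°
rotate_crank_by(+83°): θ ← 106° +83° = 189°
crank pin P = (r cos θ, r sin θ) = (-44.445975, -7.039551)
h = r sin θ − e = -7.039551 − 16 = -23.039551
sin φ = h / L = -23.039551 / 278 = -0.08287608
φ = arcsin(-0.08287608) = -4.753902°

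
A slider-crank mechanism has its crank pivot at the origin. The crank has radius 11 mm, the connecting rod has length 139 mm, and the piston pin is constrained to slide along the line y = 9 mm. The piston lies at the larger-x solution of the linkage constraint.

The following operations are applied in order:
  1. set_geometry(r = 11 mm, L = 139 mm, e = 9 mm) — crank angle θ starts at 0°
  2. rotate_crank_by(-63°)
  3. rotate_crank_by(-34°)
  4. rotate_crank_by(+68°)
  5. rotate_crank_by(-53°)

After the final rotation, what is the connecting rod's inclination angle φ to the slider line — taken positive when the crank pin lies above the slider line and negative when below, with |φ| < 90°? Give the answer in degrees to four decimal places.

-8.2281

set_geometry: r = 11 mm, L = 139 mm, e = 9 mm; θ ← 0°
rotate_crank_by(-63°): θ ← 0° -63° = -63°
rotate_crank_by(-34°): θ ← -63° -34° = -97°
rotate_crank_by(+68°): θ ← -97° +68° = -29°
rotate_crank_by(-53°): θ ← -29° -53° = -82°
crank pin P = (r cos θ, r sin θ) = (1.530904, -10.892949)
h = r sin θ − e = -10.892949 − 9 = -19.892949
sin φ = h / L = -19.892949 / 139 = -0.14311474
φ = arcsin(-0.14311474) = -8.228123°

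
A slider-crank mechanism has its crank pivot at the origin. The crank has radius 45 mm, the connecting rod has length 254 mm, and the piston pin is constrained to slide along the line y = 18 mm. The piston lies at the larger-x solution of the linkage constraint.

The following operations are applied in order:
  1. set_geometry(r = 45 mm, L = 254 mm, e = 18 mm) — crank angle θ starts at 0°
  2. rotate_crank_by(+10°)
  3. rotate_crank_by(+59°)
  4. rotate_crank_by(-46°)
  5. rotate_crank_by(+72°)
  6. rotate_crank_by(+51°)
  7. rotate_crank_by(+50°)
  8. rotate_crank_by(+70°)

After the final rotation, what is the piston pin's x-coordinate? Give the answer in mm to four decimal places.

242.9520

set_geometry: r = 45 mm, L = 254 mm, e = 18 mm; θ ← 0°
rotate_crank_by(+10°): θ ← 0° +10° = 10°
rotate_crank_by(+59°): θ ← 10° +59° = 69°
rotate_crank_by(-46°): θ ← 69° -46° = 23°
rotate_crank_by(+72°): θ ← 23° +72° = 95°
rotate_crank_by(+51°): θ ← 95° +51° = 146°
rotate_crank_by(+50°): θ ← 146° +50° = 196°
rotate_crank_by(+70°): θ ← 196° +70° = 266°
crank pin P = (r cos θ, r sin θ) = (-3.139041, -44.890382)
h = r sin θ − e = -44.890382 − 18 = -62.890382
x = r cos θ + √(L² − h²) = -3.139041 + √(64516.0 − 3955.2002) = -3.139041 + 246.091040 = 242.951998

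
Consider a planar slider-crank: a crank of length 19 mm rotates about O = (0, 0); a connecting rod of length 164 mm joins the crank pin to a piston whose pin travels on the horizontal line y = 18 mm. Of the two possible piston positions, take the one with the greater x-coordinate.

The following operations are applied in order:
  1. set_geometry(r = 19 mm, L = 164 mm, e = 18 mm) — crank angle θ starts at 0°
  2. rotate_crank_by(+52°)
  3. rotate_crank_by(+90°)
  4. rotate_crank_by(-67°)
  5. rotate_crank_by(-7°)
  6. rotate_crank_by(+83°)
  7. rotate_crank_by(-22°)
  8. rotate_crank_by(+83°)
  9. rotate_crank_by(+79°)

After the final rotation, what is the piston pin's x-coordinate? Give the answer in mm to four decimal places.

set_geometry: r = 19 mm, L = 164 mm, e = 18 mm; θ ← 0°
rotate_crank_by(+52°): θ ← 0° +52° = 52°
rotate_crank_by(+90°): θ ← 52° +90° = 142°
rotate_crank_by(-67°): θ ← 142° -67° = 75°
rotate_crank_by(-7°): θ ← 75° -7° = 68°
rotate_crank_by(+83°): θ ← 68° +83° = 151°
rotate_crank_by(-22°): θ ← 151° -22° = 129°
rotate_crank_by(+83°): θ ← 129° +83° = 212°
rotate_crank_by(+79°): θ ← 212° +79° = 291°
crank pin P = (r cos θ, r sin θ) = (6.808991, -17.738028)
h = r sin θ − e = -17.738028 − 18 = -35.738028
x = r cos θ + √(L² − h²) = 6.808991 + √(26896.0 − 1277.2067) = 6.808991 + 160.058718 = 166.867709

166.8677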